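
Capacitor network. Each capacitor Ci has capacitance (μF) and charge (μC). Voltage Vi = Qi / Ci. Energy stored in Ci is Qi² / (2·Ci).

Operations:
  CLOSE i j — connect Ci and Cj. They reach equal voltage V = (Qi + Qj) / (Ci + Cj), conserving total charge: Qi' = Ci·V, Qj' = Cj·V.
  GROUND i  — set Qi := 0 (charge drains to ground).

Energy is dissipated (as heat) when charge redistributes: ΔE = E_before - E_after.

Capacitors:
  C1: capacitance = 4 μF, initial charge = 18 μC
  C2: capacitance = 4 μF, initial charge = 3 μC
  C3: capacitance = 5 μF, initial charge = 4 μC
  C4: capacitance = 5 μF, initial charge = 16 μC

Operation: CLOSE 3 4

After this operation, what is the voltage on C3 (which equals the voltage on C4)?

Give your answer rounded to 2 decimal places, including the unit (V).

Answer: 2.00 V

Derivation:
Initial: C1(4μF, Q=18μC, V=4.50V), C2(4μF, Q=3μC, V=0.75V), C3(5μF, Q=4μC, V=0.80V), C4(5μF, Q=16μC, V=3.20V)
Op 1: CLOSE 3-4: Q_total=20.00, C_total=10.00, V=2.00; Q3=10.00, Q4=10.00; dissipated=7.200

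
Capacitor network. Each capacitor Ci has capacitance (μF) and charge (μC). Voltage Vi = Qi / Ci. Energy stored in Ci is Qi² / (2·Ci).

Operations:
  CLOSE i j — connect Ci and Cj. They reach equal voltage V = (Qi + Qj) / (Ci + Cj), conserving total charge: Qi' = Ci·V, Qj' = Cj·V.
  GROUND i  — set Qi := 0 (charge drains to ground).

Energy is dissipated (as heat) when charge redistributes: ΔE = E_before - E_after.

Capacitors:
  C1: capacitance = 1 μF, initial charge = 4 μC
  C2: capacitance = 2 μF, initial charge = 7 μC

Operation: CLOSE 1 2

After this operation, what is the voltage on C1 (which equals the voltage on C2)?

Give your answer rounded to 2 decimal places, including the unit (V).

Initial: C1(1μF, Q=4μC, V=4.00V), C2(2μF, Q=7μC, V=3.50V)
Op 1: CLOSE 1-2: Q_total=11.00, C_total=3.00, V=3.67; Q1=3.67, Q2=7.33; dissipated=0.083

Answer: 3.67 V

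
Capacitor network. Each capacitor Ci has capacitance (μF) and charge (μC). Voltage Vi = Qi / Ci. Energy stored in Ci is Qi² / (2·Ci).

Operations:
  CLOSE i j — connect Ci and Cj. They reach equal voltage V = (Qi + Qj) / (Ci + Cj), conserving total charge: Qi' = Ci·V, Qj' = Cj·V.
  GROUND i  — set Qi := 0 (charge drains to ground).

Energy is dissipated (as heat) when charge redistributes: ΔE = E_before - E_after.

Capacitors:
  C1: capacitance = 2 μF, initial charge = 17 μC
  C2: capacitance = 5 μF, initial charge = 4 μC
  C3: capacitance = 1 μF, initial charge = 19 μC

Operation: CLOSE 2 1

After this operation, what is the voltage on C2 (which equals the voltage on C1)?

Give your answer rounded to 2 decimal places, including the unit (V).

Initial: C1(2μF, Q=17μC, V=8.50V), C2(5μF, Q=4μC, V=0.80V), C3(1μF, Q=19μC, V=19.00V)
Op 1: CLOSE 2-1: Q_total=21.00, C_total=7.00, V=3.00; Q2=15.00, Q1=6.00; dissipated=42.350

Answer: 3.00 V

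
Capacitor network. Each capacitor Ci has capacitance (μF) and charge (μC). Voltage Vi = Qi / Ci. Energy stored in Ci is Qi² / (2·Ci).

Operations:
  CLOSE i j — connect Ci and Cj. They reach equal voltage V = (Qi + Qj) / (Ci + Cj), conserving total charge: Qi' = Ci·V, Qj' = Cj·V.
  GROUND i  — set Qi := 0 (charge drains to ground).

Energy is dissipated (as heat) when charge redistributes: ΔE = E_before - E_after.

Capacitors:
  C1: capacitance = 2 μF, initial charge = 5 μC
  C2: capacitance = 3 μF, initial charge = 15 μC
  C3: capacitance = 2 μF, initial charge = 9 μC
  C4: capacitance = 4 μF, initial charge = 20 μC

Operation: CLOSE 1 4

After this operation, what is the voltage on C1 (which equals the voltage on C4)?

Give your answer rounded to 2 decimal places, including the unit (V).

Initial: C1(2μF, Q=5μC, V=2.50V), C2(3μF, Q=15μC, V=5.00V), C3(2μF, Q=9μC, V=4.50V), C4(4μF, Q=20μC, V=5.00V)
Op 1: CLOSE 1-4: Q_total=25.00, C_total=6.00, V=4.17; Q1=8.33, Q4=16.67; dissipated=4.167

Answer: 4.17 V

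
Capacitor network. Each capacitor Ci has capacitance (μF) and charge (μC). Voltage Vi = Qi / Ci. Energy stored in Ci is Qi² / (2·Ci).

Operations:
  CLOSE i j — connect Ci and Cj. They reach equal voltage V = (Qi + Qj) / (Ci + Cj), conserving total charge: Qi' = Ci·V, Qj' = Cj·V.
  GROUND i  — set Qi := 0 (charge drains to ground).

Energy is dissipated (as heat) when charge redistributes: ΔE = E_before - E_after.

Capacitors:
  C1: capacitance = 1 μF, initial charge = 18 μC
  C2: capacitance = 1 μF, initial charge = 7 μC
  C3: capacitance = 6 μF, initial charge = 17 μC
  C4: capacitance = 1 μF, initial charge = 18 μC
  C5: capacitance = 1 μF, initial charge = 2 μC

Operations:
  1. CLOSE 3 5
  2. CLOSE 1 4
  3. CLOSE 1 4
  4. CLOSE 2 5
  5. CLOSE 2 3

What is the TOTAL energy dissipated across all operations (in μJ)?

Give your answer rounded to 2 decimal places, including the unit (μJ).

Answer: 6.86 μJ

Derivation:
Initial: C1(1μF, Q=18μC, V=18.00V), C2(1μF, Q=7μC, V=7.00V), C3(6μF, Q=17μC, V=2.83V), C4(1μF, Q=18μC, V=18.00V), C5(1μF, Q=2μC, V=2.00V)
Op 1: CLOSE 3-5: Q_total=19.00, C_total=7.00, V=2.71; Q3=16.29, Q5=2.71; dissipated=0.298
Op 2: CLOSE 1-4: Q_total=36.00, C_total=2.00, V=18.00; Q1=18.00, Q4=18.00; dissipated=0.000
Op 3: CLOSE 1-4: Q_total=36.00, C_total=2.00, V=18.00; Q1=18.00, Q4=18.00; dissipated=0.000
Op 4: CLOSE 2-5: Q_total=9.71, C_total=2.00, V=4.86; Q2=4.86, Q5=4.86; dissipated=4.592
Op 5: CLOSE 2-3: Q_total=21.14, C_total=7.00, V=3.02; Q2=3.02, Q3=18.12; dissipated=1.968
Total dissipated: 6.857 μJ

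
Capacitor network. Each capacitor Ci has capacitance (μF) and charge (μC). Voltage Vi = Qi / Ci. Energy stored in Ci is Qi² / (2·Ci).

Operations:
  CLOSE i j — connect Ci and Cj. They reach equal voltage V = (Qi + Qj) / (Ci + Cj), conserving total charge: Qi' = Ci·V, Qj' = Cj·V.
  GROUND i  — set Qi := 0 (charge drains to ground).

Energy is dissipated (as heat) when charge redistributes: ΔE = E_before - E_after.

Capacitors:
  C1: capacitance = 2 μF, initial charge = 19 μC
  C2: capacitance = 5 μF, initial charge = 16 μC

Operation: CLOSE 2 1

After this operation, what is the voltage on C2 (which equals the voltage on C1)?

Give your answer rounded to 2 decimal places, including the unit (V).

Answer: 5.00 V

Derivation:
Initial: C1(2μF, Q=19μC, V=9.50V), C2(5μF, Q=16μC, V=3.20V)
Op 1: CLOSE 2-1: Q_total=35.00, C_total=7.00, V=5.00; Q2=25.00, Q1=10.00; dissipated=28.350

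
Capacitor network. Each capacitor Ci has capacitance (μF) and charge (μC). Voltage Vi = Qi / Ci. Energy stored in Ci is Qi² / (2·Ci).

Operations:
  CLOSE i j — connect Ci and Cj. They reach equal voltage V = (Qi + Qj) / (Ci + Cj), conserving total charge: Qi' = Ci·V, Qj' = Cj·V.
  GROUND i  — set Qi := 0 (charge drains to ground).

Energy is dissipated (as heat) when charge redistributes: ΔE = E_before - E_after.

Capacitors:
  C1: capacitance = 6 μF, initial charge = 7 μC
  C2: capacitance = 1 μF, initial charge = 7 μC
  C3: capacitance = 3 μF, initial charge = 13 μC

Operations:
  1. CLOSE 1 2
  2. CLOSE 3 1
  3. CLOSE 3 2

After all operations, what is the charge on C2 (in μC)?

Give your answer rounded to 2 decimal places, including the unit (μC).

Initial: C1(6μF, Q=7μC, V=1.17V), C2(1μF, Q=7μC, V=7.00V), C3(3μF, Q=13μC, V=4.33V)
Op 1: CLOSE 1-2: Q_total=14.00, C_total=7.00, V=2.00; Q1=12.00, Q2=2.00; dissipated=14.583
Op 2: CLOSE 3-1: Q_total=25.00, C_total=9.00, V=2.78; Q3=8.33, Q1=16.67; dissipated=5.444
Op 3: CLOSE 3-2: Q_total=10.33, C_total=4.00, V=2.58; Q3=7.75, Q2=2.58; dissipated=0.227
Final charges: Q1=16.67, Q2=2.58, Q3=7.75

Answer: 2.58 μC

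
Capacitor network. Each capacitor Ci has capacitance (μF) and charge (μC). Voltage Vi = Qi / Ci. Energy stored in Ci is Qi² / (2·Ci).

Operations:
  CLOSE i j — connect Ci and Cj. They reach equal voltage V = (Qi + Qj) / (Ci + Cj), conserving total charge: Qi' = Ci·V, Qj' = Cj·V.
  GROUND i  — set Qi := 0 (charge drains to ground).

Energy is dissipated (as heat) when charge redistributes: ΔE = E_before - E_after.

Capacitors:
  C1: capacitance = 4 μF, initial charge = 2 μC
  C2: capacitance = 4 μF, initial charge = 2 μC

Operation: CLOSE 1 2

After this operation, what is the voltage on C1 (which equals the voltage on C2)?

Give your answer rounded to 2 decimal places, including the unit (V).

Initial: C1(4μF, Q=2μC, V=0.50V), C2(4μF, Q=2μC, V=0.50V)
Op 1: CLOSE 1-2: Q_total=4.00, C_total=8.00, V=0.50; Q1=2.00, Q2=2.00; dissipated=0.000

Answer: 0.50 V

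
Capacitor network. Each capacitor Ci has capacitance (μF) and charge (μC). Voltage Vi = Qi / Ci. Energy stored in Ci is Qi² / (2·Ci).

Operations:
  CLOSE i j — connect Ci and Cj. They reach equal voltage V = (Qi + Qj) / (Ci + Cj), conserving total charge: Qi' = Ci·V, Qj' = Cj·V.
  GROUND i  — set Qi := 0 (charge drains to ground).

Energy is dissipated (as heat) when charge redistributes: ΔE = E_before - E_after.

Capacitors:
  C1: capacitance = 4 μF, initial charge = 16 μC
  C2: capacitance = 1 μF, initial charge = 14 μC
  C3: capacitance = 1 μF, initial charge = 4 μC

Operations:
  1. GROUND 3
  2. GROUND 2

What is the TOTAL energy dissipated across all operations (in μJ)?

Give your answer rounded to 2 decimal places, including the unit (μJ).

Answer: 106.00 μJ

Derivation:
Initial: C1(4μF, Q=16μC, V=4.00V), C2(1μF, Q=14μC, V=14.00V), C3(1μF, Q=4μC, V=4.00V)
Op 1: GROUND 3: Q3=0; energy lost=8.000
Op 2: GROUND 2: Q2=0; energy lost=98.000
Total dissipated: 106.000 μJ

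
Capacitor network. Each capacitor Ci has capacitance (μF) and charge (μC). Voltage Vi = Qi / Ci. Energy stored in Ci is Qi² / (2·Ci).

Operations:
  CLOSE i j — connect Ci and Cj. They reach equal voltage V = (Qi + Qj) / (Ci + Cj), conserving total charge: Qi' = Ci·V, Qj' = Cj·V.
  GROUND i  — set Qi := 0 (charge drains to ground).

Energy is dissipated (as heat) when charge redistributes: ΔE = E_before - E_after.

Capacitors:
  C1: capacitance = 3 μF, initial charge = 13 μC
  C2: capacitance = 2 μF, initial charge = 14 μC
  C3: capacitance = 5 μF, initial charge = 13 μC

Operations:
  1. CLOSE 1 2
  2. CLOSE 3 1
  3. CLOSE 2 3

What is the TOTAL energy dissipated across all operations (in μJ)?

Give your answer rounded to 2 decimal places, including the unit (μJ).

Initial: C1(3μF, Q=13μC, V=4.33V), C2(2μF, Q=14μC, V=7.00V), C3(5μF, Q=13μC, V=2.60V)
Op 1: CLOSE 1-2: Q_total=27.00, C_total=5.00, V=5.40; Q1=16.20, Q2=10.80; dissipated=4.267
Op 2: CLOSE 3-1: Q_total=29.20, C_total=8.00, V=3.65; Q3=18.25, Q1=10.95; dissipated=7.350
Op 3: CLOSE 2-3: Q_total=29.05, C_total=7.00, V=4.15; Q2=8.30, Q3=20.75; dissipated=2.188
Total dissipated: 13.804 μJ

Answer: 13.80 μJ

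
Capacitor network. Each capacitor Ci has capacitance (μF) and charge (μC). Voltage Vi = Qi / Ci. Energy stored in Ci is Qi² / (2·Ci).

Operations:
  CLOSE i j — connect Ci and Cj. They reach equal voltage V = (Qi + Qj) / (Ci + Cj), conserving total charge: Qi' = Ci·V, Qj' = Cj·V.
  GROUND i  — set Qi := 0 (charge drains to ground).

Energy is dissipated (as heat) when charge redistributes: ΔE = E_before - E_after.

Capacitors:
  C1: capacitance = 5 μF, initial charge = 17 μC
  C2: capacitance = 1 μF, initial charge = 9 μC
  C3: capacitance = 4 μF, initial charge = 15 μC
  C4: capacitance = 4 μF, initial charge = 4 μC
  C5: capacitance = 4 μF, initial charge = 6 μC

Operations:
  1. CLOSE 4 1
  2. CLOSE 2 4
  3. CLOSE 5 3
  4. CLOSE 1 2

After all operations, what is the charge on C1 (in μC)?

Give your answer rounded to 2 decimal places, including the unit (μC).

Answer: 12.78 μC

Derivation:
Initial: C1(5μF, Q=17μC, V=3.40V), C2(1μF, Q=9μC, V=9.00V), C3(4μF, Q=15μC, V=3.75V), C4(4μF, Q=4μC, V=1.00V), C5(4μF, Q=6μC, V=1.50V)
Op 1: CLOSE 4-1: Q_total=21.00, C_total=9.00, V=2.33; Q4=9.33, Q1=11.67; dissipated=6.400
Op 2: CLOSE 2-4: Q_total=18.33, C_total=5.00, V=3.67; Q2=3.67, Q4=14.67; dissipated=17.778
Op 3: CLOSE 5-3: Q_total=21.00, C_total=8.00, V=2.62; Q5=10.50, Q3=10.50; dissipated=5.062
Op 4: CLOSE 1-2: Q_total=15.33, C_total=6.00, V=2.56; Q1=12.78, Q2=2.56; dissipated=0.741
Final charges: Q1=12.78, Q2=2.56, Q3=10.50, Q4=14.67, Q5=10.50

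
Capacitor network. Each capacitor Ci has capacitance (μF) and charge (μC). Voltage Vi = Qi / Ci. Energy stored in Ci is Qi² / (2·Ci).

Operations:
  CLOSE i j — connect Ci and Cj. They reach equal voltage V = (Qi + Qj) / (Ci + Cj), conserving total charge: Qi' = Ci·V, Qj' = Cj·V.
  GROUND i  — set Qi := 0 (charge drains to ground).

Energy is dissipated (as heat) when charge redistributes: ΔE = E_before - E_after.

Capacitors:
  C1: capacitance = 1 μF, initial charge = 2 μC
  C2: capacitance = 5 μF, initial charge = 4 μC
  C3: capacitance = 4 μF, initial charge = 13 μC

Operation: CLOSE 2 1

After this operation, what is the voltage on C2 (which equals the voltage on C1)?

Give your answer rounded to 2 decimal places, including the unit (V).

Answer: 1.00 V

Derivation:
Initial: C1(1μF, Q=2μC, V=2.00V), C2(5μF, Q=4μC, V=0.80V), C3(4μF, Q=13μC, V=3.25V)
Op 1: CLOSE 2-1: Q_total=6.00, C_total=6.00, V=1.00; Q2=5.00, Q1=1.00; dissipated=0.600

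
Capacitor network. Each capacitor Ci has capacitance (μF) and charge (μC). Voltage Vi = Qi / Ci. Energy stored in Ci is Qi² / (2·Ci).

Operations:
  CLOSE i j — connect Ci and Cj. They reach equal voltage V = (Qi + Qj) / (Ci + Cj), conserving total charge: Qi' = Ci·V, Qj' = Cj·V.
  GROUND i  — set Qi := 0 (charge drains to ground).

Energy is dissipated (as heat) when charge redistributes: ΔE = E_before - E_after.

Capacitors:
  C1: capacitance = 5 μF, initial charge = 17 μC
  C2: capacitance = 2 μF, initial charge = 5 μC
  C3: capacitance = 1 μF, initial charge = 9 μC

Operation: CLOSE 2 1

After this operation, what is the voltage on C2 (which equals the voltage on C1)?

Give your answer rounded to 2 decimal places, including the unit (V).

Answer: 3.14 V

Derivation:
Initial: C1(5μF, Q=17μC, V=3.40V), C2(2μF, Q=5μC, V=2.50V), C3(1μF, Q=9μC, V=9.00V)
Op 1: CLOSE 2-1: Q_total=22.00, C_total=7.00, V=3.14; Q2=6.29, Q1=15.71; dissipated=0.579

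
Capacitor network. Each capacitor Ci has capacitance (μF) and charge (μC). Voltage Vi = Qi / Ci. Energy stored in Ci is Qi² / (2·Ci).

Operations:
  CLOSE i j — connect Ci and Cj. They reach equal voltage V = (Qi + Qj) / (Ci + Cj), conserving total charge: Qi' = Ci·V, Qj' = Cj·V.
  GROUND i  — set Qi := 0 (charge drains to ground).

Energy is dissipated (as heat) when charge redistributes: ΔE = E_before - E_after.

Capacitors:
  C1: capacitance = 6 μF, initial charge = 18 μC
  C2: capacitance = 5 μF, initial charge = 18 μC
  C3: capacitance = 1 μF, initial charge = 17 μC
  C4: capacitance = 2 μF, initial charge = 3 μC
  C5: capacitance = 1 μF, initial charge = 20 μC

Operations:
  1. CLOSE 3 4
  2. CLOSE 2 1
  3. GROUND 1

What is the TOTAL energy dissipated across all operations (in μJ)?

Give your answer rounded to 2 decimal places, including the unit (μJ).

Initial: C1(6μF, Q=18μC, V=3.00V), C2(5μF, Q=18μC, V=3.60V), C3(1μF, Q=17μC, V=17.00V), C4(2μF, Q=3μC, V=1.50V), C5(1μF, Q=20μC, V=20.00V)
Op 1: CLOSE 3-4: Q_total=20.00, C_total=3.00, V=6.67; Q3=6.67, Q4=13.33; dissipated=80.083
Op 2: CLOSE 2-1: Q_total=36.00, C_total=11.00, V=3.27; Q2=16.36, Q1=19.64; dissipated=0.491
Op 3: GROUND 1: Q1=0; energy lost=32.132
Total dissipated: 112.706 μJ

Answer: 112.71 μJ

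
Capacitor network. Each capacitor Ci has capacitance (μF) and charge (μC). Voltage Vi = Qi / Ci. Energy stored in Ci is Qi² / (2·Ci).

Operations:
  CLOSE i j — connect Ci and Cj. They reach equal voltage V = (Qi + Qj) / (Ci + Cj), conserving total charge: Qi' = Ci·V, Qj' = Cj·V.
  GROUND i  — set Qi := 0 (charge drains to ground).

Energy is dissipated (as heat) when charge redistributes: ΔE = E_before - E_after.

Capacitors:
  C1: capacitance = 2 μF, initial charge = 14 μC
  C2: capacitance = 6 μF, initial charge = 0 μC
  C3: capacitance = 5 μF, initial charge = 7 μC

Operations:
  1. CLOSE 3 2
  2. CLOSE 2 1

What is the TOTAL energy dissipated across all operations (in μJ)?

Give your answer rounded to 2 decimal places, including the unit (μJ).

Initial: C1(2μF, Q=14μC, V=7.00V), C2(6μF, Q=0μC, V=0.00V), C3(5μF, Q=7μC, V=1.40V)
Op 1: CLOSE 3-2: Q_total=7.00, C_total=11.00, V=0.64; Q3=3.18, Q2=3.82; dissipated=2.673
Op 2: CLOSE 2-1: Q_total=17.82, C_total=8.00, V=2.23; Q2=13.36, Q1=4.45; dissipated=30.372
Total dissipated: 33.045 μJ

Answer: 33.04 μJ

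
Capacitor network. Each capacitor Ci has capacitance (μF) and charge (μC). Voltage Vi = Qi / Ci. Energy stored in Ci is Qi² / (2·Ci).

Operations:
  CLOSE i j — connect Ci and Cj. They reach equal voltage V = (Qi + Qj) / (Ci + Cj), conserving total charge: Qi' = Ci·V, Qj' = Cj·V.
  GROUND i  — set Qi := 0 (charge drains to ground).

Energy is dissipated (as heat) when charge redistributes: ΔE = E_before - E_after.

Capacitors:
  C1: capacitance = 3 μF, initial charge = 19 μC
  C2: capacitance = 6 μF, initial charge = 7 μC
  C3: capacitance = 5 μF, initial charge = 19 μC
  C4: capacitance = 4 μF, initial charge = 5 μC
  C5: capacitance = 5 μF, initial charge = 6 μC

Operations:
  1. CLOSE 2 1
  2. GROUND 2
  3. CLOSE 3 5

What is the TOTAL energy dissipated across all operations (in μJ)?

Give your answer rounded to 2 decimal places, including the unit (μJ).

Initial: C1(3μF, Q=19μC, V=6.33V), C2(6μF, Q=7μC, V=1.17V), C3(5μF, Q=19μC, V=3.80V), C4(4μF, Q=5μC, V=1.25V), C5(5μF, Q=6μC, V=1.20V)
Op 1: CLOSE 2-1: Q_total=26.00, C_total=9.00, V=2.89; Q2=17.33, Q1=8.67; dissipated=26.694
Op 2: GROUND 2: Q2=0; energy lost=25.037
Op 3: CLOSE 3-5: Q_total=25.00, C_total=10.00, V=2.50; Q3=12.50, Q5=12.50; dissipated=8.450
Total dissipated: 60.181 μJ

Answer: 60.18 μJ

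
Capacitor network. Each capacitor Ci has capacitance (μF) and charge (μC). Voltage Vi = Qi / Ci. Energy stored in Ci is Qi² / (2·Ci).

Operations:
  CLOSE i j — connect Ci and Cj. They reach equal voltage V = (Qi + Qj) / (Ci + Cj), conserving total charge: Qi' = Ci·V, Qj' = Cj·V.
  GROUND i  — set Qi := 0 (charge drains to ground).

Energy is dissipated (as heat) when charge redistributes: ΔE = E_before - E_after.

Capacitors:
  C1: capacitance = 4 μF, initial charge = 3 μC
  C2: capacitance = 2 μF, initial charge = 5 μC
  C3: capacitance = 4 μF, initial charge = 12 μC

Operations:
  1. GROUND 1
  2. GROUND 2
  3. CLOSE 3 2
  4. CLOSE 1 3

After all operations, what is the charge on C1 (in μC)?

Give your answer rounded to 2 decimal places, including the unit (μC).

Answer: 4.00 μC

Derivation:
Initial: C1(4μF, Q=3μC, V=0.75V), C2(2μF, Q=5μC, V=2.50V), C3(4μF, Q=12μC, V=3.00V)
Op 1: GROUND 1: Q1=0; energy lost=1.125
Op 2: GROUND 2: Q2=0; energy lost=6.250
Op 3: CLOSE 3-2: Q_total=12.00, C_total=6.00, V=2.00; Q3=8.00, Q2=4.00; dissipated=6.000
Op 4: CLOSE 1-3: Q_total=8.00, C_total=8.00, V=1.00; Q1=4.00, Q3=4.00; dissipated=4.000
Final charges: Q1=4.00, Q2=4.00, Q3=4.00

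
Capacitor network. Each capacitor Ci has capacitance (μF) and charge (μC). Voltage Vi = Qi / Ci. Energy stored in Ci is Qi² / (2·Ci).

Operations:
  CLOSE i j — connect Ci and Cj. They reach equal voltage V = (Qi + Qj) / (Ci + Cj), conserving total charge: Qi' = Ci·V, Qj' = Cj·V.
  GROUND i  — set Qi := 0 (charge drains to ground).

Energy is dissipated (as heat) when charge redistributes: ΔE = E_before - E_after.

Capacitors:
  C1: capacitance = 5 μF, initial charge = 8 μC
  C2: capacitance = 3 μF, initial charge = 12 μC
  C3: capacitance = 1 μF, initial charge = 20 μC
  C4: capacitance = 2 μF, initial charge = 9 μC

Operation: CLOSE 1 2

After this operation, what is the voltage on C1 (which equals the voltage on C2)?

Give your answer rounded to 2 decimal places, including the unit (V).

Answer: 2.50 V

Derivation:
Initial: C1(5μF, Q=8μC, V=1.60V), C2(3μF, Q=12μC, V=4.00V), C3(1μF, Q=20μC, V=20.00V), C4(2μF, Q=9μC, V=4.50V)
Op 1: CLOSE 1-2: Q_total=20.00, C_total=8.00, V=2.50; Q1=12.50, Q2=7.50; dissipated=5.400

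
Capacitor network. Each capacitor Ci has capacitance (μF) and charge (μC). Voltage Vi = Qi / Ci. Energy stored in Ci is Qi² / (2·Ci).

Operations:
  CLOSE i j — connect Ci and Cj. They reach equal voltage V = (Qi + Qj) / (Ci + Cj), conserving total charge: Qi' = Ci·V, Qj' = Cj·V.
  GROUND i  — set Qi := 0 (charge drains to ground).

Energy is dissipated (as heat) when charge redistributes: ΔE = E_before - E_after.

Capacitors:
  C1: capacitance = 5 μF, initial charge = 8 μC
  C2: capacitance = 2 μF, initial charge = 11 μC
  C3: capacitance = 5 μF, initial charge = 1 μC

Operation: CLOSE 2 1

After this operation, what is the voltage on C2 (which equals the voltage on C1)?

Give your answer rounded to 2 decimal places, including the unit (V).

Initial: C1(5μF, Q=8μC, V=1.60V), C2(2μF, Q=11μC, V=5.50V), C3(5μF, Q=1μC, V=0.20V)
Op 1: CLOSE 2-1: Q_total=19.00, C_total=7.00, V=2.71; Q2=5.43, Q1=13.57; dissipated=10.864

Answer: 2.71 V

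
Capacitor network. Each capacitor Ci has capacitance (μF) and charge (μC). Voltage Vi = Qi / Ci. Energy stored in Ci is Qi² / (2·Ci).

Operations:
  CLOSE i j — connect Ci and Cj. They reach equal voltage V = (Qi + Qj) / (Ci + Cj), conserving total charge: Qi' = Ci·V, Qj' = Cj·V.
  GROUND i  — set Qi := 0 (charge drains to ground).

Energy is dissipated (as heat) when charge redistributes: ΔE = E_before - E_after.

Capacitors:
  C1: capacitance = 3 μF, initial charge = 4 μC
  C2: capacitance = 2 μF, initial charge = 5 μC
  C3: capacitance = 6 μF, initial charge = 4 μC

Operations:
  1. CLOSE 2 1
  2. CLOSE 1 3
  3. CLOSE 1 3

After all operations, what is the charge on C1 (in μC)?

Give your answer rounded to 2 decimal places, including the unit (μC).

Initial: C1(3μF, Q=4μC, V=1.33V), C2(2μF, Q=5μC, V=2.50V), C3(6μF, Q=4μC, V=0.67V)
Op 1: CLOSE 2-1: Q_total=9.00, C_total=5.00, V=1.80; Q2=3.60, Q1=5.40; dissipated=0.817
Op 2: CLOSE 1-3: Q_total=9.40, C_total=9.00, V=1.04; Q1=3.13, Q3=6.27; dissipated=1.284
Op 3: CLOSE 1-3: Q_total=9.40, C_total=9.00, V=1.04; Q1=3.13, Q3=6.27; dissipated=0.000
Final charges: Q1=3.13, Q2=3.60, Q3=6.27

Answer: 3.13 μC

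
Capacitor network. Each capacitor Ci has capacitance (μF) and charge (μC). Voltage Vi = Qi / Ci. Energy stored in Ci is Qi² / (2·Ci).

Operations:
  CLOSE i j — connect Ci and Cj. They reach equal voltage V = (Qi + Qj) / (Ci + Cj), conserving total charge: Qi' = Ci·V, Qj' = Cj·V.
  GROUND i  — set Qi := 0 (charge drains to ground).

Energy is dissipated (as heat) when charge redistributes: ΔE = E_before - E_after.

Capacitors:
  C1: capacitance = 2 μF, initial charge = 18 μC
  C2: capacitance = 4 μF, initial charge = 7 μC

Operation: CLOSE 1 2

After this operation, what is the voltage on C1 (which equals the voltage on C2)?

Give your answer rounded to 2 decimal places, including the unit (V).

Answer: 4.17 V

Derivation:
Initial: C1(2μF, Q=18μC, V=9.00V), C2(4μF, Q=7μC, V=1.75V)
Op 1: CLOSE 1-2: Q_total=25.00, C_total=6.00, V=4.17; Q1=8.33, Q2=16.67; dissipated=35.042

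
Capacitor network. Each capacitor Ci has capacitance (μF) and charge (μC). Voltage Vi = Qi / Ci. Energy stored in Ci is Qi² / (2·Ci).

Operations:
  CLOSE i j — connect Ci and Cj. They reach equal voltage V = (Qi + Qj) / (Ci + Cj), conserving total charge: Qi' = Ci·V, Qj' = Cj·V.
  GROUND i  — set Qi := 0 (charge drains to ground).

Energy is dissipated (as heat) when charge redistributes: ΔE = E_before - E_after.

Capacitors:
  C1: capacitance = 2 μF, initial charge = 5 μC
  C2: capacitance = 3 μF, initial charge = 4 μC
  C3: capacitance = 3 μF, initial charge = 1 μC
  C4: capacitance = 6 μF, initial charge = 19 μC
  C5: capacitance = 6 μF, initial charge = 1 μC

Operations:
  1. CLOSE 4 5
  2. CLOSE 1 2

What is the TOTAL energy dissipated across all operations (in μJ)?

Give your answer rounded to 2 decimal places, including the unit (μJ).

Initial: C1(2μF, Q=5μC, V=2.50V), C2(3μF, Q=4μC, V=1.33V), C3(3μF, Q=1μC, V=0.33V), C4(6μF, Q=19μC, V=3.17V), C5(6μF, Q=1μC, V=0.17V)
Op 1: CLOSE 4-5: Q_total=20.00, C_total=12.00, V=1.67; Q4=10.00, Q5=10.00; dissipated=13.500
Op 2: CLOSE 1-2: Q_total=9.00, C_total=5.00, V=1.80; Q1=3.60, Q2=5.40; dissipated=0.817
Total dissipated: 14.317 μJ

Answer: 14.32 μJ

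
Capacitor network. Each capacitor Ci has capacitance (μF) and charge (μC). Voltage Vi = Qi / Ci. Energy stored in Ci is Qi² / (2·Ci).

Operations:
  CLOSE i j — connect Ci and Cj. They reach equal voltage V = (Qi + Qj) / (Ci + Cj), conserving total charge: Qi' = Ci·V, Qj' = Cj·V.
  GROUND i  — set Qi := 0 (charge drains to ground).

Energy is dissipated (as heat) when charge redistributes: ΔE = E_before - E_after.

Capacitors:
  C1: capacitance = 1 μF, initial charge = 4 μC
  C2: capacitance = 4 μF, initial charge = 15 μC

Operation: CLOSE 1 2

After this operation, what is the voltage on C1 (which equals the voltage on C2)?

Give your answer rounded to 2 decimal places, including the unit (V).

Initial: C1(1μF, Q=4μC, V=4.00V), C2(4μF, Q=15μC, V=3.75V)
Op 1: CLOSE 1-2: Q_total=19.00, C_total=5.00, V=3.80; Q1=3.80, Q2=15.20; dissipated=0.025

Answer: 3.80 V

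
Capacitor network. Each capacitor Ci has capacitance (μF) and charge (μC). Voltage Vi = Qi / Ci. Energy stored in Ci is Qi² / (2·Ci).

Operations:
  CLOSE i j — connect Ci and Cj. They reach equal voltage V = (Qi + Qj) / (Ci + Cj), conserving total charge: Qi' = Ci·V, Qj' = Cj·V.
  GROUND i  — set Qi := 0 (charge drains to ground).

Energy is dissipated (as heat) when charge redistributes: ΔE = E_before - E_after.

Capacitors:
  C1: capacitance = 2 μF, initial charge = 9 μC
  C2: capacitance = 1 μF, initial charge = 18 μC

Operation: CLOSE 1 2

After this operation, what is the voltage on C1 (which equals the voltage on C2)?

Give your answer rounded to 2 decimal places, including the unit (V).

Answer: 9.00 V

Derivation:
Initial: C1(2μF, Q=9μC, V=4.50V), C2(1μF, Q=18μC, V=18.00V)
Op 1: CLOSE 1-2: Q_total=27.00, C_total=3.00, V=9.00; Q1=18.00, Q2=9.00; dissipated=60.750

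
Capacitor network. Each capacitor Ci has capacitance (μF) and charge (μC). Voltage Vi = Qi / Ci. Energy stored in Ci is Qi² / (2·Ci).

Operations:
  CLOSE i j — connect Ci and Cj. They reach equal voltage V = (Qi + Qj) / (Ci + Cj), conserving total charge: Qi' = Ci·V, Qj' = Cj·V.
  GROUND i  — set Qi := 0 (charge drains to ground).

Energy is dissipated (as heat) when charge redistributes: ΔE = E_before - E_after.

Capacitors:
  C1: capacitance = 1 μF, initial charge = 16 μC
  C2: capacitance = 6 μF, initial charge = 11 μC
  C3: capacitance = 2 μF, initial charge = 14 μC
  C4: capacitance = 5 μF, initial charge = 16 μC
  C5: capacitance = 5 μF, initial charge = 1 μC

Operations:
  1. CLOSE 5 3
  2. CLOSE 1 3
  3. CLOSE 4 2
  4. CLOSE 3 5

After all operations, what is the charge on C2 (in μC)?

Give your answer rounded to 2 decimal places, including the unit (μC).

Initial: C1(1μF, Q=16μC, V=16.00V), C2(6μF, Q=11μC, V=1.83V), C3(2μF, Q=14μC, V=7.00V), C4(5μF, Q=16μC, V=3.20V), C5(5μF, Q=1μC, V=0.20V)
Op 1: CLOSE 5-3: Q_total=15.00, C_total=7.00, V=2.14; Q5=10.71, Q3=4.29; dissipated=33.029
Op 2: CLOSE 1-3: Q_total=20.29, C_total=3.00, V=6.76; Q1=6.76, Q3=13.52; dissipated=64.007
Op 3: CLOSE 4-2: Q_total=27.00, C_total=11.00, V=2.45; Q4=12.27, Q2=14.73; dissipated=2.547
Op 4: CLOSE 3-5: Q_total=24.24, C_total=7.00, V=3.46; Q3=6.93, Q5=17.31; dissipated=15.240
Final charges: Q1=6.76, Q2=14.73, Q3=6.93, Q4=12.27, Q5=17.31

Answer: 14.73 μC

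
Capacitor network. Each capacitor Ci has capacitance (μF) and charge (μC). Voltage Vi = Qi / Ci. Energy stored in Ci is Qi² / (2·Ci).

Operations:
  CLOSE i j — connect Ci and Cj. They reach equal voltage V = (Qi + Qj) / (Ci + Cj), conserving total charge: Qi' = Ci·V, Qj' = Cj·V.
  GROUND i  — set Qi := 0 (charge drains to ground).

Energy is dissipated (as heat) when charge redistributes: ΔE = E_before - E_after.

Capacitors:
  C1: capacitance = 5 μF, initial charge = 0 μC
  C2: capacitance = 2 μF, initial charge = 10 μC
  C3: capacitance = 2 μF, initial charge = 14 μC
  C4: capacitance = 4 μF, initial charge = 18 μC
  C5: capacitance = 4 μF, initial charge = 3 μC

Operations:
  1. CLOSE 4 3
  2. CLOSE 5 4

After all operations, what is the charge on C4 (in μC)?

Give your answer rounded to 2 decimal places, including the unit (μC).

Initial: C1(5μF, Q=0μC, V=0.00V), C2(2μF, Q=10μC, V=5.00V), C3(2μF, Q=14μC, V=7.00V), C4(4μF, Q=18μC, V=4.50V), C5(4μF, Q=3μC, V=0.75V)
Op 1: CLOSE 4-3: Q_total=32.00, C_total=6.00, V=5.33; Q4=21.33, Q3=10.67; dissipated=4.167
Op 2: CLOSE 5-4: Q_total=24.33, C_total=8.00, V=3.04; Q5=12.17, Q4=12.17; dissipated=21.007
Final charges: Q1=0.00, Q2=10.00, Q3=10.67, Q4=12.17, Q5=12.17

Answer: 12.17 μC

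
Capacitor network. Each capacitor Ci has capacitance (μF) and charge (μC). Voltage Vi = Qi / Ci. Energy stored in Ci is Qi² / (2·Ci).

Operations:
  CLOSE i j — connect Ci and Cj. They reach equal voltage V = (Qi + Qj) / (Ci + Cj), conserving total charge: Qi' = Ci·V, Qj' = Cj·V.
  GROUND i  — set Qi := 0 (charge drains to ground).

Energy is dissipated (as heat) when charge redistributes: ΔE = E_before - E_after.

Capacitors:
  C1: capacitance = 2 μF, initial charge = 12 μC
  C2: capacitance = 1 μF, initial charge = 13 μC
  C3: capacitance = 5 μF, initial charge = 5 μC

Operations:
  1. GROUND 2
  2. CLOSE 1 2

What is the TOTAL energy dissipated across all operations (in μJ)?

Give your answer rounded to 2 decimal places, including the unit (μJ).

Answer: 96.50 μJ

Derivation:
Initial: C1(2μF, Q=12μC, V=6.00V), C2(1μF, Q=13μC, V=13.00V), C3(5μF, Q=5μC, V=1.00V)
Op 1: GROUND 2: Q2=0; energy lost=84.500
Op 2: CLOSE 1-2: Q_total=12.00, C_total=3.00, V=4.00; Q1=8.00, Q2=4.00; dissipated=12.000
Total dissipated: 96.500 μJ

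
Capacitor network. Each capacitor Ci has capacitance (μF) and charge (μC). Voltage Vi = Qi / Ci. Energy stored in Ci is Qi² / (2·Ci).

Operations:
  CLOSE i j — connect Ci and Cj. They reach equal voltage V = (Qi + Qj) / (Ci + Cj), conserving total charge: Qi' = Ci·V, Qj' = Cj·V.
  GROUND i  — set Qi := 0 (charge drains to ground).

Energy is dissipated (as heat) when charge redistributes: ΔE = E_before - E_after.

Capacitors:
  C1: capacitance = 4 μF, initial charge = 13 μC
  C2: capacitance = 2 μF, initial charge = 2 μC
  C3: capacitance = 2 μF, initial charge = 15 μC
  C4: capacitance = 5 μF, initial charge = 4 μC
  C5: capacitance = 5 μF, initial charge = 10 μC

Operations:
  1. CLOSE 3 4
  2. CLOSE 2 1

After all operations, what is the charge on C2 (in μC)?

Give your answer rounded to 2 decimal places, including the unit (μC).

Answer: 5.00 μC

Derivation:
Initial: C1(4μF, Q=13μC, V=3.25V), C2(2μF, Q=2μC, V=1.00V), C3(2μF, Q=15μC, V=7.50V), C4(5μF, Q=4μC, V=0.80V), C5(5μF, Q=10μC, V=2.00V)
Op 1: CLOSE 3-4: Q_total=19.00, C_total=7.00, V=2.71; Q3=5.43, Q4=13.57; dissipated=32.064
Op 2: CLOSE 2-1: Q_total=15.00, C_total=6.00, V=2.50; Q2=5.00, Q1=10.00; dissipated=3.375
Final charges: Q1=10.00, Q2=5.00, Q3=5.43, Q4=13.57, Q5=10.00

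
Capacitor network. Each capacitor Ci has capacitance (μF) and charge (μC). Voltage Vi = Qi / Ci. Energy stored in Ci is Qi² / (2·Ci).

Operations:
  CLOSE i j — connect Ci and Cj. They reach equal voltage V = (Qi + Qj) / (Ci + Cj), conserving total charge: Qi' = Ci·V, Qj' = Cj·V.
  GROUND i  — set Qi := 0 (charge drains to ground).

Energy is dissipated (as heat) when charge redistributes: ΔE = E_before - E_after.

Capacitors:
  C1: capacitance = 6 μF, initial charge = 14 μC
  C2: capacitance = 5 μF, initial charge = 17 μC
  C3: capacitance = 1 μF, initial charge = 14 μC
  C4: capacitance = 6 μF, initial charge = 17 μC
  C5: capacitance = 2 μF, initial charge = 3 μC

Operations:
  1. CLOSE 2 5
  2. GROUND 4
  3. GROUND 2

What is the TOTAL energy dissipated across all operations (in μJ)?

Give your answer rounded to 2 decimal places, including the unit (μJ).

Initial: C1(6μF, Q=14μC, V=2.33V), C2(5μF, Q=17μC, V=3.40V), C3(1μF, Q=14μC, V=14.00V), C4(6μF, Q=17μC, V=2.83V), C5(2μF, Q=3μC, V=1.50V)
Op 1: CLOSE 2-5: Q_total=20.00, C_total=7.00, V=2.86; Q2=14.29, Q5=5.71; dissipated=2.579
Op 2: GROUND 4: Q4=0; energy lost=24.083
Op 3: GROUND 2: Q2=0; energy lost=20.408
Total dissipated: 47.070 μJ

Answer: 47.07 μJ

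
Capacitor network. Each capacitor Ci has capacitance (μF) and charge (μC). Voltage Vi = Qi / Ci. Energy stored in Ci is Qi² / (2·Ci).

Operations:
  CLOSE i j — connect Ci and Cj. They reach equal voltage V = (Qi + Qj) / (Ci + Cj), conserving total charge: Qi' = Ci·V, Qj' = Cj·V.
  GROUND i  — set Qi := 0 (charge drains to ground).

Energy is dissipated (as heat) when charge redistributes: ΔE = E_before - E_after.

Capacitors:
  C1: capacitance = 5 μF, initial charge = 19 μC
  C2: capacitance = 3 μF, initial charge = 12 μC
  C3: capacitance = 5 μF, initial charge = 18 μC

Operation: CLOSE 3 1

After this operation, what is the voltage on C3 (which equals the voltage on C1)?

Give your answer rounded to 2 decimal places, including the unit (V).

Initial: C1(5μF, Q=19μC, V=3.80V), C2(3μF, Q=12μC, V=4.00V), C3(5μF, Q=18μC, V=3.60V)
Op 1: CLOSE 3-1: Q_total=37.00, C_total=10.00, V=3.70; Q3=18.50, Q1=18.50; dissipated=0.050

Answer: 3.70 V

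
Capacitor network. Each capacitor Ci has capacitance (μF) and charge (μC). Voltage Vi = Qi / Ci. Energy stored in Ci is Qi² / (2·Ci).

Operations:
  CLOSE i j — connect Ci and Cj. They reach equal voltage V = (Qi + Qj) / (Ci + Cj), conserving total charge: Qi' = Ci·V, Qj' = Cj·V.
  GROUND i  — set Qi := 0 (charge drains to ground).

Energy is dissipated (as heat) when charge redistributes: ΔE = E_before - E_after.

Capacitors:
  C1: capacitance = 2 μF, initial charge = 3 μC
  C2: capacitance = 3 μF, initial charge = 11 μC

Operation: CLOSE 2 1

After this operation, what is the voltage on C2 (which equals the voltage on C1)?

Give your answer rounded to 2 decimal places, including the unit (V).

Initial: C1(2μF, Q=3μC, V=1.50V), C2(3μF, Q=11μC, V=3.67V)
Op 1: CLOSE 2-1: Q_total=14.00, C_total=5.00, V=2.80; Q2=8.40, Q1=5.60; dissipated=2.817

Answer: 2.80 V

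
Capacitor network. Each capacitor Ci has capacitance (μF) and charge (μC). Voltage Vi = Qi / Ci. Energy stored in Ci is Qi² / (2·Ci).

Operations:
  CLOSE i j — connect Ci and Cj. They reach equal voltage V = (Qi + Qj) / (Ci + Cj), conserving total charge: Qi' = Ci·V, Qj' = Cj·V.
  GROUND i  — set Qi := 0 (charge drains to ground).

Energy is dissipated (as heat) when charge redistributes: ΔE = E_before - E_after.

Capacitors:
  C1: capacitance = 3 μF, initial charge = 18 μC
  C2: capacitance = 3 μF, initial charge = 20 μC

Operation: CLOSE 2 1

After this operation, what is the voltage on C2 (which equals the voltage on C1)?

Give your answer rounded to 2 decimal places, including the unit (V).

Answer: 6.33 V

Derivation:
Initial: C1(3μF, Q=18μC, V=6.00V), C2(3μF, Q=20μC, V=6.67V)
Op 1: CLOSE 2-1: Q_total=38.00, C_total=6.00, V=6.33; Q2=19.00, Q1=19.00; dissipated=0.333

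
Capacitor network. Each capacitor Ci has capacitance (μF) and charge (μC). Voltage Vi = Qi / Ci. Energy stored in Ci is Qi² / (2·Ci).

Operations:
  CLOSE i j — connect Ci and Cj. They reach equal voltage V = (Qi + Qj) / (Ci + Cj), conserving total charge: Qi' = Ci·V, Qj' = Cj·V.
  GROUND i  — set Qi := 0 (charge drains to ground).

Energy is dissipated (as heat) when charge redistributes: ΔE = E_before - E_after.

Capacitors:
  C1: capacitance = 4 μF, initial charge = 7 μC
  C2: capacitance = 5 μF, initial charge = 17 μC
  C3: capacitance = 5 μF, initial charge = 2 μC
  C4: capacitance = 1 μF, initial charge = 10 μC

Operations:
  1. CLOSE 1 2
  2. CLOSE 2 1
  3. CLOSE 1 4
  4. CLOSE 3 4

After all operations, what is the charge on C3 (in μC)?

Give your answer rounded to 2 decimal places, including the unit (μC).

Initial: C1(4μF, Q=7μC, V=1.75V), C2(5μF, Q=17μC, V=3.40V), C3(5μF, Q=2μC, V=0.40V), C4(1μF, Q=10μC, V=10.00V)
Op 1: CLOSE 1-2: Q_total=24.00, C_total=9.00, V=2.67; Q1=10.67, Q2=13.33; dissipated=3.025
Op 2: CLOSE 2-1: Q_total=24.00, C_total=9.00, V=2.67; Q2=13.33, Q1=10.67; dissipated=0.000
Op 3: CLOSE 1-4: Q_total=20.67, C_total=5.00, V=4.13; Q1=16.53, Q4=4.13; dissipated=21.511
Op 4: CLOSE 3-4: Q_total=6.13, C_total=6.00, V=1.02; Q3=5.11, Q4=1.02; dissipated=5.807
Final charges: Q1=16.53, Q2=13.33, Q3=5.11, Q4=1.02

Answer: 5.11 μC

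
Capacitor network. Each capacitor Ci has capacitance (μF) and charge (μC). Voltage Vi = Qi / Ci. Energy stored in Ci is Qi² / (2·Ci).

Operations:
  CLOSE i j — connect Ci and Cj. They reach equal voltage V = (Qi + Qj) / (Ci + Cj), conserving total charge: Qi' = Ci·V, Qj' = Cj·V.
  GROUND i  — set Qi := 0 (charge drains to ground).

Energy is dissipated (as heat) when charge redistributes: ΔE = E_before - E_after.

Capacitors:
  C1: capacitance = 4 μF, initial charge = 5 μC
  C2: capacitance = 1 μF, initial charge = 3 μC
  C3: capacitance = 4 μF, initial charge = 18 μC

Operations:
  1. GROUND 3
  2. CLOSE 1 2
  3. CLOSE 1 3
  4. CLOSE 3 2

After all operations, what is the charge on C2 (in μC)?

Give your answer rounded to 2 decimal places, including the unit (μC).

Answer: 0.96 μC

Derivation:
Initial: C1(4μF, Q=5μC, V=1.25V), C2(1μF, Q=3μC, V=3.00V), C3(4μF, Q=18μC, V=4.50V)
Op 1: GROUND 3: Q3=0; energy lost=40.500
Op 2: CLOSE 1-2: Q_total=8.00, C_total=5.00, V=1.60; Q1=6.40, Q2=1.60; dissipated=1.225
Op 3: CLOSE 1-3: Q_total=6.40, C_total=8.00, V=0.80; Q1=3.20, Q3=3.20; dissipated=2.560
Op 4: CLOSE 3-2: Q_total=4.80, C_total=5.00, V=0.96; Q3=3.84, Q2=0.96; dissipated=0.256
Final charges: Q1=3.20, Q2=0.96, Q3=3.84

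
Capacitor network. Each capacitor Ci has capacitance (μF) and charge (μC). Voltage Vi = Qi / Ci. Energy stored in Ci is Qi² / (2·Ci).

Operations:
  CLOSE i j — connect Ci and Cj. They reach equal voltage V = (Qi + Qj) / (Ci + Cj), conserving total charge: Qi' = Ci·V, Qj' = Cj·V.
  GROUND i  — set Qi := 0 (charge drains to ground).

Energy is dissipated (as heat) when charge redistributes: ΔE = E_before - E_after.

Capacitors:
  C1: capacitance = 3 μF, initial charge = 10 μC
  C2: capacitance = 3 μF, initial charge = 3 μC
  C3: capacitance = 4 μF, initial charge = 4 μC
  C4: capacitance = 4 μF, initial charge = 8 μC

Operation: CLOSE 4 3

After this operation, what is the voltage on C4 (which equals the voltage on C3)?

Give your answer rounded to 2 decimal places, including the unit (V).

Initial: C1(3μF, Q=10μC, V=3.33V), C2(3μF, Q=3μC, V=1.00V), C3(4μF, Q=4μC, V=1.00V), C4(4μF, Q=8μC, V=2.00V)
Op 1: CLOSE 4-3: Q_total=12.00, C_total=8.00, V=1.50; Q4=6.00, Q3=6.00; dissipated=1.000

Answer: 1.50 V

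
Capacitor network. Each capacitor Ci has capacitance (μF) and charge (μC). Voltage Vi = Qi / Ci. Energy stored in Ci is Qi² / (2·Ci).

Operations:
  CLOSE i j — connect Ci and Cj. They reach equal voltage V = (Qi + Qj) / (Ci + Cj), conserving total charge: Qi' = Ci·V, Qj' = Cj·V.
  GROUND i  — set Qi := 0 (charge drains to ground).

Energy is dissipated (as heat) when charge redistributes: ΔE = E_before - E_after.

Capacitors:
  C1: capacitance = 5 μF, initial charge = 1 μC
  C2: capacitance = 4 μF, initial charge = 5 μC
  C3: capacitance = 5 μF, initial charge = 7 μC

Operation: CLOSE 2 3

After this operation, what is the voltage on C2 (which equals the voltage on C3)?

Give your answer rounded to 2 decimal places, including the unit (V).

Answer: 1.33 V

Derivation:
Initial: C1(5μF, Q=1μC, V=0.20V), C2(4μF, Q=5μC, V=1.25V), C3(5μF, Q=7μC, V=1.40V)
Op 1: CLOSE 2-3: Q_total=12.00, C_total=9.00, V=1.33; Q2=5.33, Q3=6.67; dissipated=0.025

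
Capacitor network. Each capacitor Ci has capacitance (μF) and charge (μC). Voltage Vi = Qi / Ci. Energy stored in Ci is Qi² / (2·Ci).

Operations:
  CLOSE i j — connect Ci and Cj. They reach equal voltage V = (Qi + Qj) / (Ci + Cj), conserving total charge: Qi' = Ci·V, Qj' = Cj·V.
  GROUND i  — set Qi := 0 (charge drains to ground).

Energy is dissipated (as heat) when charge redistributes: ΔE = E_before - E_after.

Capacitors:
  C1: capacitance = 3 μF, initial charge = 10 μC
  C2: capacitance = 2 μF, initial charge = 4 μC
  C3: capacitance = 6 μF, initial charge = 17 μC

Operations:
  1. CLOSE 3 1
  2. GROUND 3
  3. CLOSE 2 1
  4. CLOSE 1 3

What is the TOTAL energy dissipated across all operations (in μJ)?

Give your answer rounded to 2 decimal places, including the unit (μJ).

Answer: 34.61 μJ

Derivation:
Initial: C1(3μF, Q=10μC, V=3.33V), C2(2μF, Q=4μC, V=2.00V), C3(6μF, Q=17μC, V=2.83V)
Op 1: CLOSE 3-1: Q_total=27.00, C_total=9.00, V=3.00; Q3=18.00, Q1=9.00; dissipated=0.250
Op 2: GROUND 3: Q3=0; energy lost=27.000
Op 3: CLOSE 2-1: Q_total=13.00, C_total=5.00, V=2.60; Q2=5.20, Q1=7.80; dissipated=0.600
Op 4: CLOSE 1-3: Q_total=7.80, C_total=9.00, V=0.87; Q1=2.60, Q3=5.20; dissipated=6.760
Total dissipated: 34.610 μJ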